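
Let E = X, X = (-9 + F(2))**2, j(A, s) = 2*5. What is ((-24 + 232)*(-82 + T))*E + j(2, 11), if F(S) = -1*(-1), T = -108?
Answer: -2529270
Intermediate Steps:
F(S) = 1
j(A, s) = 10
X = 64 (X = (-9 + 1)**2 = (-8)**2 = 64)
E = 64
((-24 + 232)*(-82 + T))*E + j(2, 11) = ((-24 + 232)*(-82 - 108))*64 + 10 = (208*(-190))*64 + 10 = -39520*64 + 10 = -2529280 + 10 = -2529270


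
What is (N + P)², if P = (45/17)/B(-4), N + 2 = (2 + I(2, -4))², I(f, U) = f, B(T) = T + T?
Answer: 3455881/18496 ≈ 186.84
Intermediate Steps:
B(T) = 2*T
N = 14 (N = -2 + (2 + 2)² = -2 + 4² = -2 + 16 = 14)
P = -45/136 (P = (45/17)/((2*(-4))) = (45*(1/17))/(-8) = (45/17)*(-⅛) = -45/136 ≈ -0.33088)
(N + P)² = (14 - 45/136)² = (1859/136)² = 3455881/18496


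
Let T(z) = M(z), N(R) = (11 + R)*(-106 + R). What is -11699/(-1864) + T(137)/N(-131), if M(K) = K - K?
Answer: 11699/1864 ≈ 6.2763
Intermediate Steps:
N(R) = (-106 + R)*(11 + R)
M(K) = 0
T(z) = 0
-11699/(-1864) + T(137)/N(-131) = -11699/(-1864) + 0/(-1166 + (-131)² - 95*(-131)) = -11699*(-1/1864) + 0/(-1166 + 17161 + 12445) = 11699/1864 + 0/28440 = 11699/1864 + 0*(1/28440) = 11699/1864 + 0 = 11699/1864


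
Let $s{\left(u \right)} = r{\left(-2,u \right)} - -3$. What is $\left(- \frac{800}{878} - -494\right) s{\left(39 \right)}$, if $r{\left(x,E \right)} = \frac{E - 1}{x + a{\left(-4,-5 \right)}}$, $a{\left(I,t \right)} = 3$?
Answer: $\frac{8875106}{439} \approx 20217.0$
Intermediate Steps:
$r{\left(x,E \right)} = \frac{-1 + E}{3 + x}$ ($r{\left(x,E \right)} = \frac{E - 1}{x + 3} = \frac{-1 + E}{3 + x}$)
$s{\left(u \right)} = 2 + u$ ($s{\left(u \right)} = \frac{-1 + u}{3 - 2} - -3 = \frac{-1 + u}{1} + 3 = 1 \left(-1 + u\right) + 3 = \left(-1 + u\right) + 3 = 2 + u$)
$\left(- \frac{800}{878} - -494\right) s{\left(39 \right)} = \left(- \frac{800}{878} - -494\right) \left(2 + 39\right) = \left(\left(-800\right) \frac{1}{878} + 494\right) 41 = \left(- \frac{400}{439} + 494\right) 41 = \frac{216466}{439} \cdot 41 = \frac{8875106}{439}$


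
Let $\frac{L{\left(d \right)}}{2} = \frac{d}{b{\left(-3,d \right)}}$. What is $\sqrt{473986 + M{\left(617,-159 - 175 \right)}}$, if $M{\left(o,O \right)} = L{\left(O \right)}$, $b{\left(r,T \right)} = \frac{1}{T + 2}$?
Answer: $\sqrt{695762} \approx 834.12$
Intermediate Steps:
$b{\left(r,T \right)} = \frac{1}{2 + T}$
$L{\left(d \right)} = 2 d \left(2 + d\right)$ ($L{\left(d \right)} = 2 \frac{d}{\frac{1}{2 + d}} = 2 d \left(2 + d\right)$)
$M{\left(o,O \right)} = 2 O \left(2 + O\right)$
$\sqrt{473986 + M{\left(617,-159 - 175 \right)}} = \sqrt{473986 + 2 \left(-159 - 175\right) \left(2 - 334\right)} = \sqrt{473986 + 2 \left(-334\right) \left(2 - 334\right)} = \sqrt{473986 + 2 \left(-334\right) \left(-332\right)} = \sqrt{473986 + 221776} = \sqrt{695762}$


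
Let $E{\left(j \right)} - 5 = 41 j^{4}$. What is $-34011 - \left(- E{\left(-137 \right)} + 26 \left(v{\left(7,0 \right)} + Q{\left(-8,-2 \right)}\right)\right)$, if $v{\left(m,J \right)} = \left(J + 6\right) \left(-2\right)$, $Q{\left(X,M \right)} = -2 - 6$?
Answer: $14443256315$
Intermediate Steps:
$Q{\left(X,M \right)} = -8$ ($Q{\left(X,M \right)} = -2 - 6 = -8$)
$E{\left(j \right)} = 5 + 41 j^{4}$
$v{\left(m,J \right)} = -12 - 2 J$ ($v{\left(m,J \right)} = \left(6 + J\right) \left(-2\right) = -12 - 2 J$)
$-34011 - \left(- E{\left(-137 \right)} + 26 \left(v{\left(7,0 \right)} + Q{\left(-8,-2 \right)}\right)\right) = -34011 - \left(-5 - 14443289801 + 26 \left(\left(-12 - 0\right) - 8\right)\right) = -34011 + \left(\left(5 + 41 \cdot 352275361\right) - 26 \left(\left(-12 + 0\right) - 8\right)\right) = -34011 + \left(\left(5 + 14443289801\right) - 26 \left(-12 - 8\right)\right) = -34011 + \left(14443289806 - 26 \left(-20\right)\right) = -34011 + \left(14443289806 - -520\right) = -34011 + \left(14443289806 + 520\right) = -34011 + 14443290326 = 14443256315$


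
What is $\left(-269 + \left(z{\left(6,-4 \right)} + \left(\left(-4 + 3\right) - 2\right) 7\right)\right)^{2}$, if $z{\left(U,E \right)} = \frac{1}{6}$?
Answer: $\frac{3024121}{36} \approx 84003.0$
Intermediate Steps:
$z{\left(U,E \right)} = \frac{1}{6}$
$\left(-269 + \left(z{\left(6,-4 \right)} + \left(\left(-4 + 3\right) - 2\right) 7\right)\right)^{2} = \left(-269 + \left(\frac{1}{6} + \left(\left(-4 + 3\right) - 2\right) 7\right)\right)^{2} = \left(-269 + \left(\frac{1}{6} + \left(-1 - 2\right) 7\right)\right)^{2} = \left(-269 + \left(\frac{1}{6} - 21\right)\right)^{2} = \left(-269 - \frac{125}{6}\right)^{2} = \left(- \frac{1739}{6}\right)^{2} = \frac{3024121}{36}$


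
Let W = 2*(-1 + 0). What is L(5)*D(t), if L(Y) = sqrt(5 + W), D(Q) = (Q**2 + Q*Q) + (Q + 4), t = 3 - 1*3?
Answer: 4*sqrt(3) ≈ 6.9282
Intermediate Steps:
W = -2 (W = 2*(-1) = -2)
t = 0 (t = 3 - 3 = 0)
D(Q) = 4 + Q + 2*Q**2 (D(Q) = (Q**2 + Q**2) + (4 + Q) = 2*Q**2 + (4 + Q) = 4 + Q + 2*Q**2)
L(Y) = sqrt(3) (L(Y) = sqrt(5 - 2) = sqrt(3))
L(5)*D(t) = sqrt(3)*(4 + 0 + 2*0**2) = sqrt(3)*(4 + 0 + 2*0) = sqrt(3)*(4 + 0 + 0) = sqrt(3)*4 = 4*sqrt(3)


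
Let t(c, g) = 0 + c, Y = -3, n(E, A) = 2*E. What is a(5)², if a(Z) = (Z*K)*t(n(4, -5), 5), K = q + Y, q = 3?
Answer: 0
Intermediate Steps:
t(c, g) = c
K = 0 (K = 3 - 3 = 0)
a(Z) = 0 (a(Z) = (Z*0)*(2*4) = 0*8 = 0)
a(5)² = 0² = 0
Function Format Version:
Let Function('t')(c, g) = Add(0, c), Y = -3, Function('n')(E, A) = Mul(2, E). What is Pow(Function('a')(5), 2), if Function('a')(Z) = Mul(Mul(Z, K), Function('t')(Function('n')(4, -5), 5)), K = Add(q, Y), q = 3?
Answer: 0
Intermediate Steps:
Function('t')(c, g) = c
K = 0 (K = Add(3, -3) = 0)
Function('a')(Z) = 0 (Function('a')(Z) = Mul(Mul(Z, 0), Mul(2, 4)) = Mul(0, 8) = 0)
Pow(Function('a')(5), 2) = Pow(0, 2) = 0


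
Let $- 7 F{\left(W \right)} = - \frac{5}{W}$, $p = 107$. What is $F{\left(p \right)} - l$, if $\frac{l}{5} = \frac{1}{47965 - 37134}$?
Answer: $\frac{50410}{8112419} \approx 0.0062139$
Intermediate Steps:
$F{\left(W \right)} = \frac{5}{7 W}$ ($F{\left(W \right)} = - \frac{\left(-5\right) \frac{1}{W}}{7} = \frac{5}{7 W}$)
$l = \frac{5}{10831}$ ($l = \frac{5}{47965 - 37134} = \frac{5}{10831} \approx 0.00046164$)
$F{\left(p \right)} - l = \frac{5}{7 \cdot 107} - \frac{5}{10831} = \frac{5}{7} \cdot \frac{1}{107} - \frac{5}{10831} = \frac{5}{749} - \frac{5}{10831} = \frac{50410}{8112419}$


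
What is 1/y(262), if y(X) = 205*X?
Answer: 1/53710 ≈ 1.8619e-5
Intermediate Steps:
1/y(262) = 1/(205*262) = 1/53710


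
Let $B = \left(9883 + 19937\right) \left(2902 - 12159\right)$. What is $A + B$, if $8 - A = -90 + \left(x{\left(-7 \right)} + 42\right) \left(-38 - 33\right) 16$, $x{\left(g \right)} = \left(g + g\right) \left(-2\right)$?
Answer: $-275964122$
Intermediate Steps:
$x{\left(g \right)} = - 4 g$ ($x{\left(g \right)} = 2 g \left(-2\right) = - 4 g$)
$A = 79618$ ($A = 8 - \left(-90 + \left(\left(-4\right) \left(-7\right) + 42\right) \left(-38 - 33\right) 16\right) = 8 - \left(-90 + \left(28 + 42\right) \left(-71\right) 16\right) = 8 - \left(-90 + 70 \left(-71\right) 16\right) = 8 - \left(-90 - 79520\right) = 8 - -79610 = 8 + 79610 = 79618$)
$B = -276043740$ ($B = 29820 \left(-9257\right) = -276043740$)
$A + B = 79618 - 276043740 = -275964122$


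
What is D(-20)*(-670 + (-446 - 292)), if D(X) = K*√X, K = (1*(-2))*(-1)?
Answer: -5632*I*√5 ≈ -12594.0*I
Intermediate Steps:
K = 2 (K = -2*(-1) = 2)
D(X) = 2*√X
D(-20)*(-670 + (-446 - 292)) = (2*√(-20))*(-670 + (-446 - 292)) = (2*(2*I*√5))*(-670 - 738) = (4*I*√5)*(-1408) = -5632*I*√5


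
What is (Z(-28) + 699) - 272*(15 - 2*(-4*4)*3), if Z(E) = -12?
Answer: -29505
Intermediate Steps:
(Z(-28) + 699) - 272*(15 - 2*(-4*4)*3) = (-12 + 699) - 272*(15 - 2*(-4*4)*3) = 687 - 272*(15 - (-32)*3) = 687 - 272*(15 - 2*(-48)) = 687 - 272*(15 + 96) = 687 - 272*111 = 687 - 30192 = -29505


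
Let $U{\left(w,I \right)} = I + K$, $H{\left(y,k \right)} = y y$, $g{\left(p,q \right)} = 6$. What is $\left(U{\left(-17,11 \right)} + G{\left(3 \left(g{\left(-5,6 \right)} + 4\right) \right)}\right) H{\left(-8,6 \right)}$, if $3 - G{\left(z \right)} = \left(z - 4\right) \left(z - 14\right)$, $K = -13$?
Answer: $-26560$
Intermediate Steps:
$H{\left(y,k \right)} = y^{2}$
$G{\left(z \right)} = 3 - \left(-14 + z\right) \left(-4 + z\right)$ ($G{\left(z \right)} = 3 - \left(z - 4\right) \left(z - 14\right) = 3 - \left(-4 + z\right) \left(-14 + z\right) = 3 - \left(-14 + z\right) \left(-4 + z\right)$)
$U{\left(w,I \right)} = -13 + I$ ($U{\left(w,I \right)} = I - 13 = -13 + I$)
$\left(U{\left(-17,11 \right)} + G{\left(3 \left(g{\left(-5,6 \right)} + 4\right) \right)}\right) H{\left(-8,6 \right)} = \left(\left(-13 + 11\right) - \left(53 + \left(3 \left(6 + 4\right)\right)^{2} - 54 \left(6 + 4\right)\right)\right) \left(-8\right)^{2} = \left(-2 - \left(53 + \left(3 \cdot 10\right)^{2} - 54 \cdot 10\right)\right) 64 = \left(-2 - 413\right) 64 = \left(-415\right) 64 = -26560$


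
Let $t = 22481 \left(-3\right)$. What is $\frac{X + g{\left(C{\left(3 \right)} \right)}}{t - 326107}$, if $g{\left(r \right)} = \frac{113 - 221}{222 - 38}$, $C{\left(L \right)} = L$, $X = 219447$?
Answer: $- \frac{2018907}{3620660} \approx -0.55761$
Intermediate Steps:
$t = -67443$
$g{\left(r \right)} = - \frac{27}{46}$ ($g{\left(r \right)} = - \frac{108}{184} = \left(-108\right) \frac{1}{184} = - \frac{27}{46}$)
$\frac{X + g{\left(C{\left(3 \right)} \right)}}{t - 326107} = \frac{219447 - \frac{27}{46}}{-67443 - 326107} = \frac{10094535}{46 \left(-67443 - 326107\right)} = \frac{10094535}{46 \left(-393550\right)} = \frac{10094535}{46} \left(- \frac{1}{393550}\right) = - \frac{2018907}{3620660}$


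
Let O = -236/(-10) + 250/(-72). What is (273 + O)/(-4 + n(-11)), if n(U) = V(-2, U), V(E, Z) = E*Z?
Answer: 52763/3240 ≈ 16.285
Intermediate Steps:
O = 3623/180 (O = -236*(-⅒) + 250*(-1/72) = 118/5 - 125/36 = 3623/180 ≈ 20.128)
n(U) = -2*U
(273 + O)/(-4 + n(-11)) = (273 + 3623/180)/(-4 - 2*(-11)) = 52763/(180*(-4 + 22)) = (52763/180)/18 = (52763/180)*(1/18) = 52763/3240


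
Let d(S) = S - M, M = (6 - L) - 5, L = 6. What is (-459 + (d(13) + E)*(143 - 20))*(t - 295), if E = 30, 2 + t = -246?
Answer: -2956635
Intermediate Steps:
t = -248 (t = -2 - 246 = -248)
M = -5 (M = (6 - 1*6) - 5 = (6 - 6) - 5 = 0 - 5 = -5)
d(S) = 5 + S (d(S) = S - 1*(-5) = S + 5 = 5 + S)
(-459 + (d(13) + E)*(143 - 20))*(t - 295) = (-459 + ((5 + 13) + 30)*(143 - 20))*(-248 - 295) = (-459 + (18 + 30)*123)*(-543) = (-459 + 48*123)*(-543) = (-459 + 5904)*(-543) = 5445*(-543) = -2956635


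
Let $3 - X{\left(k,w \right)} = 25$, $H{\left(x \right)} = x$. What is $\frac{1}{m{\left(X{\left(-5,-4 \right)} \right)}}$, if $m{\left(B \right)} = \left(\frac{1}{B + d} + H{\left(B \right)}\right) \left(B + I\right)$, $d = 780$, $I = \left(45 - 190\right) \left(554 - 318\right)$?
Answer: $\frac{379}{285492675} \approx 1.3275 \cdot 10^{-6}$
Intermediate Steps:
$I = -34220$ ($I = \left(-145\right) 236 = -34220$)
$X{\left(k,w \right)} = -22$ ($X{\left(k,w \right)} = 3 - 25 = -22$)
$m{\left(B \right)} = \left(-34220 + B\right) \left(B + \frac{1}{780 + B}\right)$ ($m{\left(B \right)} = \left(\frac{1}{B + 780} + B\right) \left(B - 34220\right) = \left(\frac{1}{780 + B} + B\right) \left(-34220 + B\right) = \left(B + \frac{1}{780 + B}\right) \left(-34220 + B\right) = \left(-34220 + B\right) \left(B + \frac{1}{780 + B}\right)$)
$\frac{1}{m{\left(X{\left(-5,-4 \right)} \right)}} = \frac{1}{\frac{1}{780 - 22} \left(-34220 + \left(-22\right)^{3} - -587215178 - 33440 \left(-22\right)^{2}\right)} = \frac{1}{\frac{1}{758} \left(-34220 - 10648 + 587215178 - 16184960\right)} = \frac{1}{\frac{1}{758} \cdot 570985350} = \frac{1}{\frac{285492675}{379}} = \frac{379}{285492675}$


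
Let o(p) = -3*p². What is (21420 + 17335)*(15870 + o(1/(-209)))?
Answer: 26865642933585/43681 ≈ 6.1504e+8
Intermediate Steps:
(21420 + 17335)*(15870 + o(1/(-209))) = (21420 + 17335)*(15870 - 3*(1/(-209))²) = 38755*(15870 - 3*(-1/209)²) = 38755*(15870 - 3*1/43681) = 38755*(15870 - 3/43681) = 38755*(693217467/43681) = 26865642933585/43681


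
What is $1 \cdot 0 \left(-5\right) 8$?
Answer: $0$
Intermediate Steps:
$1 \cdot 0 \left(-5\right) 8 = 0 \left(-5\right) 8 = 0 \cdot 8 = 0$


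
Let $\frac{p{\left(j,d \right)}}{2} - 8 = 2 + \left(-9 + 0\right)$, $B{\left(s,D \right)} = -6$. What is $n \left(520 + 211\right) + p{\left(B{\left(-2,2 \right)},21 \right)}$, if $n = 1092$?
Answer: $798254$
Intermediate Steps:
$p{\left(j,d \right)} = 2$ ($p{\left(j,d \right)} = 16 + 2 \left(2 + \left(-9 + 0\right)\right) = 16 + 2 \left(2 - 9\right) = 16 + 2 \left(-7\right) = 16 - 14 = 2$)
$n \left(520 + 211\right) + p{\left(B{\left(-2,2 \right)},21 \right)} = 1092 \left(520 + 211\right) + 2 = 1092 \cdot 731 + 2 = 798252 + 2 = 798254$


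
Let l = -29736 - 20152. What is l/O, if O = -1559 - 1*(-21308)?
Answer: -49888/19749 ≈ -2.5261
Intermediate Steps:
O = 19749 (O = -1559 + 21308 = 19749)
l = -49888
l/O = -49888/19749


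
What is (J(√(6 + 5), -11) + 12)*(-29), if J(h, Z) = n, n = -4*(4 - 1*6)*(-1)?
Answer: -116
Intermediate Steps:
n = -8 (n = -4*(4 - 6)*(-1) = -4*(-2)*(-1) = 8*(-1) = -8)
J(h, Z) = -8
(J(√(6 + 5), -11) + 12)*(-29) = (-8 + 12)*(-29) = 4*(-29) = -116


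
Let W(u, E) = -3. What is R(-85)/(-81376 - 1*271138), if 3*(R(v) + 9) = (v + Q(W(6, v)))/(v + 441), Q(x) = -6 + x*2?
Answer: 9709/376484952 ≈ 2.5789e-5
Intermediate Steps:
Q(x) = -6 + 2*x
R(v) = -9 + (-12 + v)/(3*(441 + v)) (R(v) = -9 + ((v + (-6 + 2*(-3)))/(v + 441))/3 = -9 + ((v + (-6 - 6))/(441 + v))/3 = -9 + ((v - 12)/(441 + v))/3 = -9 + ((-12 + v)/(441 + v))/3 = -9 + (-12 + v)/(3*(441 + v)))
R(-85)/(-81376 - 1*271138) = ((-11919 - 26*(-85))/(3*(441 - 85)))/(-81376 - 1*271138) = ((⅓)*(-11919 + 2210)/356)/(-81376 - 271138) = ((⅓)*(1/356)*(-9709))/(-352514) = -9709/1068*(-1/352514) = 9709/376484952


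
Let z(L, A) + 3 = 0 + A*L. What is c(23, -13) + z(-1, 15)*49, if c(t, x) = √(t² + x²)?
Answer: -882 + √698 ≈ -855.58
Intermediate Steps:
z(L, A) = -3 + A*L (z(L, A) = -3 + (0 + A*L) = -3 + A*L)
c(23, -13) + z(-1, 15)*49 = √(23² + (-13)²) + (-3 + 15*(-1))*49 = √(529 + 169) + (-3 - 15)*49 = √698 - 18*49 = √698 - 882 = -882 + √698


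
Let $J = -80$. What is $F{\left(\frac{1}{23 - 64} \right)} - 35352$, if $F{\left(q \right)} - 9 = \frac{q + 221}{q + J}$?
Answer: $- \frac{115969443}{3281} \approx -35346.0$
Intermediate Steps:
$F{\left(q \right)} = 9 + \frac{221 + q}{-80 + q}$ ($F{\left(q \right)} = 9 + \frac{q + 221}{q - 80} = 9 + \frac{221 + q}{-80 + q}$)
$F{\left(\frac{1}{23 - 64} \right)} - 35352 = \frac{-499 + \frac{10}{23 - 64}}{-80 + \frac{1}{23 - 64}} - 35352 = \frac{-499 + \frac{10}{-41}}{-80 + \frac{1}{-41}} - 35352 = \frac{-499 + 10 \left(- \frac{1}{41}\right)}{-80 - \frac{1}{41}} - 35352 = \frac{-499 - \frac{10}{41}}{- \frac{3281}{41}} - 35352 = \left(- \frac{41}{3281}\right) \left(- \frac{20469}{41}\right) - 35352 = \frac{20469}{3281} - 35352 = - \frac{115969443}{3281}$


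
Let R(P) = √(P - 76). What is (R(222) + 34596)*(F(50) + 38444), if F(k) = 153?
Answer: 1335301812 + 38597*√146 ≈ 1.3358e+9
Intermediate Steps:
R(P) = √(-76 + P)
(R(222) + 34596)*(F(50) + 38444) = (√(-76 + 222) + 34596)*(153 + 38444) = (√146 + 34596)*38597 = (34596 + √146)*38597 = 1335301812 + 38597*√146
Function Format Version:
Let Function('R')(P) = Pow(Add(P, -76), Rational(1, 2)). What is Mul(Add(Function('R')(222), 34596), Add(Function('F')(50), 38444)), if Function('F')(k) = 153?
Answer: Add(1335301812, Mul(38597, Pow(146, Rational(1, 2)))) ≈ 1.3358e+9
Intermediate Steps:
Function('R')(P) = Pow(Add(-76, P), Rational(1, 2))
Mul(Add(Function('R')(222), 34596), Add(Function('F')(50), 38444)) = Mul(Add(Pow(Add(-76, 222), Rational(1, 2)), 34596), Add(153, 38444)) = Mul(Add(Pow(146, Rational(1, 2)), 34596), 38597) = Mul(Add(34596, Pow(146, Rational(1, 2))), 38597) = Add(1335301812, Mul(38597, Pow(146, Rational(1, 2))))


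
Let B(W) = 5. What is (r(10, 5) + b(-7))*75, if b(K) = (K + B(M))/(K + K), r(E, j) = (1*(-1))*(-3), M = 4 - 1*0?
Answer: 1650/7 ≈ 235.71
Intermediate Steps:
M = 4 (M = 4 + 0 = 4)
r(E, j) = 3 (r(E, j) = -1*(-3) = 3)
b(K) = (5 + K)/(2*K) (b(K) = (K + 5)/(K + K) = (5 + K)/((2*K)) = (5 + K)*(1/(2*K)) = (5 + K)/(2*K))
(r(10, 5) + b(-7))*75 = (3 + (½)*(5 - 7)/(-7))*75 = (3 + (½)*(-⅐)*(-2))*75 = (3 + ⅐)*75 = (22/7)*75 = 1650/7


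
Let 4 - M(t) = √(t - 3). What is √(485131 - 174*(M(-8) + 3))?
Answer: √(483913 + 174*I*√11) ≈ 695.64 + 0.415*I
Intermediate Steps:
M(t) = 4 - √(-3 + t) (M(t) = 4 - √(t - 3) = 4 - √(-3 + t))
√(485131 - 174*(M(-8) + 3)) = √(485131 - 174*((4 - √(-3 - 8)) + 3)) = √(485131 - 174*((4 - √(-11)) + 3)) = √(485131 - 174*((4 - I*√11) + 3)) = √(485131 - 174*(7 - I*√11)) = √(485131 + (-1218 + 174*I*√11)) = √(483913 + 174*I*√11)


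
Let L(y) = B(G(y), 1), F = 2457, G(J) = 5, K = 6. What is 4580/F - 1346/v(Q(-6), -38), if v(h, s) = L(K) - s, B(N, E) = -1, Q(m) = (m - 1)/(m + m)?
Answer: -3137662/90909 ≈ -34.514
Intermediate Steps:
Q(m) = (-1 + m)/(2*m) (Q(m) = (-1 + m)/((2*m)) = (-1 + m)*(1/(2*m)) = (-1 + m)/(2*m))
L(y) = -1
v(h, s) = -1 - s
4580/F - 1346/v(Q(-6), -38) = 4580/2457 - 1346/(-1 - 1*(-38)) = 4580*(1/2457) - 1346/(-1 + 38) = 4580/2457 - 1346/37 = -3137662/90909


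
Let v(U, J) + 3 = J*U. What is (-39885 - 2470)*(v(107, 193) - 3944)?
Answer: -707497920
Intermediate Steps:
v(U, J) = -3 + J*U
(-39885 - 2470)*(v(107, 193) - 3944) = (-39885 - 2470)*((-3 + 193*107) - 3944) = -42355*((-3 + 20651) - 3944) = -42355*(20648 - 3944) = -42355*16704 = -707497920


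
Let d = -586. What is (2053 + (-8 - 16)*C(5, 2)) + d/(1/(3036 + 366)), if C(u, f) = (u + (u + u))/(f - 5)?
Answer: -1991399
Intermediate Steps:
C(u, f) = 3*u/(-5 + f) (C(u, f) = (u + 2*u)/(-5 + f) = (3*u)/(-5 + f) = 3*u/(-5 + f))
(2053 + (-8 - 16)*C(5, 2)) + d/(1/(3036 + 366)) = (2053 + (-8 - 16)*(3*5/(-5 + 2))) - 586/(1/(3036 + 366)) = (2053 - 72*5/(-3)) - 586/(1/3402) = (2053 - 72*5*(-1)/3) - 586/1/3402 = (2053 - 24*(-5)) - 586*3402 = (2053 + 120) - 1993572 = 2173 - 1993572 = -1991399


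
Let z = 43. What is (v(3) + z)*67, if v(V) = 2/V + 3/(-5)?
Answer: 43282/15 ≈ 2885.5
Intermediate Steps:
v(V) = -⅗ + 2/V (v(V) = 2/V + 3*(-⅕) = 2/V - ⅗ = -⅗ + 2/V)
(v(3) + z)*67 = ((-⅗ + 2/3) + 43)*67 = ((-⅗ + 2*(⅓)) + 43)*67 = ((-⅗ + ⅔) + 43)*67 = (1/15 + 43)*67 = (646/15)*67 = 43282/15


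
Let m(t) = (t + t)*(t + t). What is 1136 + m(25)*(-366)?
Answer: -913864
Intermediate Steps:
m(t) = 4*t² (m(t) = (2*t)*(2*t) = 4*t²)
1136 + m(25)*(-366) = 1136 + (4*25²)*(-366) = 1136 + (4*625)*(-366) = 1136 + 2500*(-366) = 1136 - 915000 = -913864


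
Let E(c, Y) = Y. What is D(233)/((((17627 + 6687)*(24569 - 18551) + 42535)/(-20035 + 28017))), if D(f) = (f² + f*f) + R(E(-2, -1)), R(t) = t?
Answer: 866661614/146364187 ≈ 5.9213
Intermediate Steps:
D(f) = -1 + 2*f² (D(f) = (f² + f*f) - 1 = (f² + f²) - 1 = 2*f² - 1 = -1 + 2*f²)
D(233)/((((17627 + 6687)*(24569 - 18551) + 42535)/(-20035 + 28017))) = (-1 + 2*233²)/((((17627 + 6687)*(24569 - 18551) + 42535)/(-20035 + 28017))) = (-1 + 2*54289)/(((24314*6018 + 42535)/7982)) = (-1 + 108578)/(((146321652 + 42535)*(1/7982))) = 108577/((146364187*(1/7982))) = 108577/(146364187/7982) = 108577*(7982/146364187) = 866661614/146364187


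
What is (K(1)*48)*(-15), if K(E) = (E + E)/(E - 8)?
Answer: 1440/7 ≈ 205.71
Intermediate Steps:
K(E) = 2*E/(-8 + E) (K(E) = (2*E)/(-8 + E) = 2*E/(-8 + E))
(K(1)*48)*(-15) = ((2*1/(-8 + 1))*48)*(-15) = ((2*1/(-7))*48)*(-15) = ((2*1*(-1/7))*48)*(-15) = -2/7*48*(-15) = -96/7*(-15) = 1440/7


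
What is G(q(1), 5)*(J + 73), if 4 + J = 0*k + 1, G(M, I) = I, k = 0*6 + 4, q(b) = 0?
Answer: 350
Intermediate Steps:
k = 4 (k = 0 + 4 = 4)
J = -3 (J = -4 + (0*4 + 1) = -4 + (0 + 1) = -4 + 1 = -3)
G(q(1), 5)*(J + 73) = 5*(-3 + 73) = 5*70 = 350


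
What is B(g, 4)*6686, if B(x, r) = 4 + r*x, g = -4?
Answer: -80232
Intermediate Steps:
B(g, 4)*6686 = (4 + 4*(-4))*6686 = (4 - 16)*6686 = -12*6686 = -80232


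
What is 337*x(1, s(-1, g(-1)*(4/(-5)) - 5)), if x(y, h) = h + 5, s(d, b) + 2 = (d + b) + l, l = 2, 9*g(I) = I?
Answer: -13817/45 ≈ -307.04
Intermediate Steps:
g(I) = I/9
s(d, b) = b + d (s(d, b) = -2 + ((d + b) + 2) = -2 + ((b + d) + 2) = -2 + (2 + b + d) = b + d)
x(y, h) = 5 + h
337*x(1, s(-1, g(-1)*(4/(-5)) - 5)) = 337*(5 + ((((⅑)*(-1))*(4/(-5)) - 5) - 1)) = 337*(5 + ((-4*(-1)/(9*5) - 5) - 1)) = 337*(5 + ((-⅑*(-⅘) - 5) - 1)) = 337*(5 + ((4/45 - 5) - 1)) = 337*(5 + (-221/45 - 1)) = 337*(5 - 266/45) = 337*(-41/45) = -13817/45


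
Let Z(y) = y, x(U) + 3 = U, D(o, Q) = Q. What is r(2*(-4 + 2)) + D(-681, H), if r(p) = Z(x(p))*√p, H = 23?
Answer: 23 - 14*I ≈ 23.0 - 14.0*I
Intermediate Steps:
x(U) = -3 + U
r(p) = √p*(-3 + p) (r(p) = (-3 + p)*√p = √p*(-3 + p))
r(2*(-4 + 2)) + D(-681, H) = √(2*(-4 + 2))*(-3 + 2*(-4 + 2)) + 23 = √(2*(-2))*(-3 + 2*(-2)) + 23 = √(-4)*(-3 - 4) + 23 = (2*I)*(-7) + 23 = -14*I + 23 = 23 - 14*I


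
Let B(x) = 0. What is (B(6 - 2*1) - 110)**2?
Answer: 12100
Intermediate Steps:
(B(6 - 2*1) - 110)**2 = (0 - 110)**2 = (-110)**2 = 12100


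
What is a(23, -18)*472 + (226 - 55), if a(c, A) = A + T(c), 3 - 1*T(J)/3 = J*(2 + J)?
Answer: -818277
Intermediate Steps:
T(J) = 9 - 3*J*(2 + J)
a(c, A) = 9 + A - 6*c - 3*c² (a(c, A) = A + (9 - 6*c - 3*c²) = 9 + A - 6*c - 3*c²)
a(23, -18)*472 + (226 - 55) = (9 - 18 - 6*23 - 3*23²)*472 + (226 - 55) = (9 - 18 - 138 - 3*529)*472 + 171 = (9 - 18 - 138 - 1587)*472 + 171 = -1734*472 + 171 = -818448 + 171 = -818277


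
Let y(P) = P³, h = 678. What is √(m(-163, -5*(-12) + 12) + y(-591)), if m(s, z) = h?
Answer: I*√206424393 ≈ 14367.0*I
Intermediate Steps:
m(s, z) = 678
√(m(-163, -5*(-12) + 12) + y(-591)) = √(678 + (-591)³) = √(678 - 206425071) = √(-206424393) = I*√206424393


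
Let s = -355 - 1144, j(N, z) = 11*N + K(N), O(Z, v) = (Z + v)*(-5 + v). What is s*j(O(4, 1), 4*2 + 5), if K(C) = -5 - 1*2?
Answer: 340273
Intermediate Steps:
K(C) = -7 (K(C) = -5 - 2 = -7)
O(Z, v) = (-5 + v)*(Z + v)
j(N, z) = -7 + 11*N (j(N, z) = 11*N - 7 = -7 + 11*N)
s = -1499
s*j(O(4, 1), 4*2 + 5) = -1499*(-7 + 11*(1**2 - 5*4 - 5*1 + 4*1)) = -1499*(-7 + 11*(1 - 20 - 5 + 4)) = -1499*(-7 + 11*(-20)) = -1499*(-7 - 220) = -1499*(-227) = 340273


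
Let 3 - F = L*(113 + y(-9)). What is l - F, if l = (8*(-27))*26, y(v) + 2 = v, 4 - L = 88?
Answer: -14187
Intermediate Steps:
L = -84 (L = 4 - 1*88 = 4 - 88 = -84)
y(v) = -2 + v
F = 8571 (F = 3 - (-84)*(113 + (-2 - 9)) = 3 - (-84)*(113 - 11) = 3 - (-84)*102 = 3 - 1*(-8568) = 3 + 8568 = 8571)
l = -5616 (l = -216*26 = -5616)
l - F = -5616 - 1*8571 = -5616 - 8571 = -14187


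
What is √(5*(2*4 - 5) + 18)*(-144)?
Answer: -144*√33 ≈ -827.22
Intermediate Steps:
√(5*(2*4 - 5) + 18)*(-144) = √(5*(8 - 5) + 18)*(-144) = √(5*3 + 18)*(-144) = √(15 + 18)*(-144) = √33*(-144) = -144*√33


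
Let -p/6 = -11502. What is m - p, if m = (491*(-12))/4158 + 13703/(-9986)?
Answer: -477602908007/6920298 ≈ -69015.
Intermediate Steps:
p = 69012 (p = -6*(-11502) = 69012)
m = -19302431/6920298 (m = -5892*1/4158 + 13703*(-1/9986) = -982/693 - 13703/9986 = -19302431/6920298 ≈ -2.7892)
m - p = -19302431/6920298 - 1*69012 = -19302431/6920298 - 69012 = -477602908007/6920298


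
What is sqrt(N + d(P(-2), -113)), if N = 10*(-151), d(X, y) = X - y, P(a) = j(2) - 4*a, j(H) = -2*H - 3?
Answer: 2*I*sqrt(349) ≈ 37.363*I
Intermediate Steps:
j(H) = -3 - 2*H
P(a) = -7 - 4*a (P(a) = (-3 - 2*2) - 4*a = (-3 - 4) - 4*a = -7 - 4*a)
N = -1510
sqrt(N + d(P(-2), -113)) = sqrt(-1510 + ((-7 - 4*(-2)) - 1*(-113))) = sqrt(-1510 + ((-7 + 8) + 113)) = sqrt(-1510 + (1 + 113)) = sqrt(-1510 + 114) = sqrt(-1396) = 2*I*sqrt(349)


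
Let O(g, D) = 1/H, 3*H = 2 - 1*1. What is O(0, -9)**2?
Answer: 9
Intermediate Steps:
H = 1/3 (H = (2 - 1*1)/3 = (2 - 1)/3 = (1/3)*1 = 1/3 ≈ 0.33333)
O(g, D) = 3 (O(g, D) = 1/(1/3) = 3)
O(0, -9)**2 = 3**2 = 9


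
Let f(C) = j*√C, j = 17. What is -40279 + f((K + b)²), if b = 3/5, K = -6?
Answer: -200936/5 ≈ -40187.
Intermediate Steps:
b = ⅗ (b = 3*(⅕) = ⅗ ≈ 0.60000)
f(C) = 17*√C
-40279 + f((K + b)²) = -40279 + 17*√((-6 + ⅗)²) = -40279 + 17*√((-27/5)²) = -40279 + 17*√(729/25) = -40279 + 17*(27/5) = -40279 + 459/5 = -200936/5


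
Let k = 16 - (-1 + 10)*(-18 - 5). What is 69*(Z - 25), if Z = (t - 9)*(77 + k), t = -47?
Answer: -1160925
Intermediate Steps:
k = 223 (k = 16 - 9*(-23) = 16 - 1*(-207) = 16 + 207 = 223)
Z = -16800 (Z = (-47 - 9)*(77 + 223) = -56*300 = -16800)
69*(Z - 25) = 69*(-16800 - 25) = 69*(-16825) = -1160925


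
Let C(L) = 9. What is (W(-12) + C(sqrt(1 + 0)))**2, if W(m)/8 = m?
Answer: 7569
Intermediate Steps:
W(m) = 8*m
(W(-12) + C(sqrt(1 + 0)))**2 = (8*(-12) + 9)**2 = (-96 + 9)**2 = (-87)**2 = 7569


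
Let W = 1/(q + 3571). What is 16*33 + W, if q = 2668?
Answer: 3294193/6239 ≈ 528.00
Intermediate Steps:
W = 1/6239 (W = 1/(2668 + 3571) = 1/6239 ≈ 0.00016028)
16*33 + W = 16*33 + 1/6239 = 528 + 1/6239 = 3294193/6239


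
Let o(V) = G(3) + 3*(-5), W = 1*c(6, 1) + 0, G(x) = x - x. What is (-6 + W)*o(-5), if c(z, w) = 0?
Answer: 90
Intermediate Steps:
G(x) = 0
W = 0 (W = 1*0 + 0 = 0 + 0 = 0)
o(V) = -15 (o(V) = 0 + 3*(-5) = 0 - 15 = -15)
(-6 + W)*o(-5) = (-6 + 0)*(-15) = -6*(-15) = 90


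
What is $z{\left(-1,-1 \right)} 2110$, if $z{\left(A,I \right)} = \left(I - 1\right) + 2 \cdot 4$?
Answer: $12660$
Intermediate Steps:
$z{\left(A,I \right)} = 7 + I$ ($z{\left(A,I \right)} = \left(-1 + I\right) + 8 = 7 + I$)
$z{\left(-1,-1 \right)} 2110 = \left(7 - 1\right) 2110 = 6 \cdot 2110 = 12660$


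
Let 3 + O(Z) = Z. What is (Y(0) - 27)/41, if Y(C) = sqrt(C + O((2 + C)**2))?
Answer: -26/41 ≈ -0.63415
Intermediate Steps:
O(Z) = -3 + Z
Y(C) = sqrt(-3 + C + (2 + C)**2) (Y(C) = sqrt(C + (-3 + (2 + C)**2)) = sqrt(-3 + C + (2 + C)**2))
(Y(0) - 27)/41 = (sqrt(-3 + 0 + (2 + 0)**2) - 27)/41 = (sqrt(-3 + 0 + 2**2) - 27)*(1/41) = (sqrt(-3 + 0 + 4) - 27)*(1/41) = (sqrt(1) - 27)*(1/41) = (1 - 27)*(1/41) = -26*1/41 = -26/41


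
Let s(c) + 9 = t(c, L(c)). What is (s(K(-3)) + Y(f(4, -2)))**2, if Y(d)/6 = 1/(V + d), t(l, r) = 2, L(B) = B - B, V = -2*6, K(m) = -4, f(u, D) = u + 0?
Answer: 961/16 ≈ 60.063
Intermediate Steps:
f(u, D) = u
V = -12
L(B) = 0
s(c) = -7 (s(c) = -9 + 2 = -7)
Y(d) = 6/(-12 + d)
(s(K(-3)) + Y(f(4, -2)))**2 = (-7 + 6/(-12 + 4))**2 = (-7 + 6/(-8))**2 = (-7 + 6*(-1/8))**2 = (-7 - 3/4)**2 = (-31/4)**2 = 961/16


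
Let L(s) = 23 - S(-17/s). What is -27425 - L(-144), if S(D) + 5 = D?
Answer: -3953215/144 ≈ -27453.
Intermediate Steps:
S(D) = -5 + D
L(s) = 28 + 17/s (L(s) = 23 - (-5 - 17/s) = 23 + (5 + 17/s) = 28 + 17/s)
-27425 - L(-144) = -27425 - (28 + 17/(-144)) = -27425 - (28 + 17*(-1/144)) = -27425 - (28 - 17/144) = -27425 - 1*4015/144 = -27425 - 4015/144 = -3953215/144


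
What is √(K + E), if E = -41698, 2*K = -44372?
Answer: 2*I*√15971 ≈ 252.75*I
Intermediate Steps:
K = -22186 (K = (½)*(-44372) = -22186)
√(K + E) = √(-22186 - 41698) = √(-63884) = 2*I*√15971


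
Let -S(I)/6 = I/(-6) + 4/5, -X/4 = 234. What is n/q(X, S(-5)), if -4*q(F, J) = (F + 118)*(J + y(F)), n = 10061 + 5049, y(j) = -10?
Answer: -151100/40491 ≈ -3.7317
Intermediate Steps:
X = -936 (X = -4*234 = -936)
S(I) = -24/5 + I (S(I) = -6*(I/(-6) + 4/5) = -6*(I*(-1/6) + 4*(1/5)) = -6*(-I/6 + 4/5) = -6*(4/5 - I/6) = -24/5 + I)
n = 15110
q(F, J) = -(-10 + J)*(118 + F)/4 (q(F, J) = -(F + 118)*(J - 10)/4 = -(118 + F)*(-10 + J)/4 = -(-10 + J)*(118 + F)/4)
n/q(X, S(-5)) = 15110/(295 - 59*(-24/5 - 5)/2 + (5/2)*(-936) - 1/4*(-936)*(-24/5 - 5)) = 15110/(295 - 59/2*(-49/5) - 2340 - 1/4*(-936)*(-49/5)) = 15110/(295 + 2891/10 - 2340 - 11466/5) = 15110/(-40491/10) = 15110*(-10/40491) = -151100/40491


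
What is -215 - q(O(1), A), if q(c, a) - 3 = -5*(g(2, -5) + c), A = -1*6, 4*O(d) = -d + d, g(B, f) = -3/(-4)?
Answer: -857/4 ≈ -214.25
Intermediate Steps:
g(B, f) = ¾ (g(B, f) = -3*(-¼) = ¾)
O(d) = 0 (O(d) = (-d + d)/4 = (¼)*0 = 0)
A = -6
q(c, a) = -¾ - 5*c (q(c, a) = 3 - 5*(¾ + c) = 3 + (-15/4 - 5*c) = -¾ - 5*c)
-215 - q(O(1), A) = -215 - (-¾ - 5*0) = -215 - (-¾ + 0) = -215 - 1*(-¾) = -215 + ¾ = -857/4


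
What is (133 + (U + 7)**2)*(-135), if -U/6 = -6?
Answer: -267570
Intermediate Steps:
U = 36 (U = -6*(-6) = 36)
(133 + (U + 7)**2)*(-135) = (133 + (36 + 7)**2)*(-135) = (133 + 43**2)*(-135) = (133 + 1849)*(-135) = 1982*(-135) = -267570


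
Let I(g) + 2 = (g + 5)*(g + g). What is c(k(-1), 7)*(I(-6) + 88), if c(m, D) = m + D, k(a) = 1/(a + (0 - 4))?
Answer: 3332/5 ≈ 666.40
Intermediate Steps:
k(a) = 1/(-4 + a) (k(a) = 1/(a - 4) = 1/(-4 + a))
I(g) = -2 + 2*g*(5 + g) (I(g) = -2 + (g + 5)*(g + g) = -2 + (5 + g)*(2*g) = -2 + 2*g*(5 + g))
c(m, D) = D + m
c(k(-1), 7)*(I(-6) + 88) = (7 + 1/(-4 - 1))*((-2 + 2*(-6)² + 10*(-6)) + 88) = (7 + 1/(-5))*((-2 + 2*36 - 60) + 88) = (7 - ⅕)*((-2 + 72 - 60) + 88) = 34*(10 + 88)/5 = (34/5)*98 = 3332/5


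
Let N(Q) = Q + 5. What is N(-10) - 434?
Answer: -439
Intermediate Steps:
N(Q) = 5 + Q
N(-10) - 434 = (5 - 10) - 434 = -5 - 434 = -439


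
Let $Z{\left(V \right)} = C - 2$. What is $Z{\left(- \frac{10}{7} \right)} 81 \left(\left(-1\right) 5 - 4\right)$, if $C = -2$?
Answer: $2916$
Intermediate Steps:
$Z{\left(V \right)} = -4$ ($Z{\left(V \right)} = -2 - 2 = -4$)
$Z{\left(- \frac{10}{7} \right)} 81 \left(\left(-1\right) 5 - 4\right) = \left(-4\right) 81 \left(\left(-1\right) 5 - 4\right) = - 324 \left(-5 - 4\right) = \left(-324\right) \left(-9\right) = 2916$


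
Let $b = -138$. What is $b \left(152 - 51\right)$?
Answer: $-13938$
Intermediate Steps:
$b \left(152 - 51\right) = - 138 \left(152 - 51\right) = \left(-138\right) 101 = -13938$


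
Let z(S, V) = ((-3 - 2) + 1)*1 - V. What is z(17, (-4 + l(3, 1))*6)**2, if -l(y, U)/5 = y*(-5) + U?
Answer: 160000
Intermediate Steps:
l(y, U) = -5*U + 25*y (l(y, U) = -5*(y*(-5) + U) = -5*(-5*y + U) = -5*(U - 5*y) = -5*U + 25*y)
z(S, V) = -4 - V (z(S, V) = (-5 + 1)*1 - V = -4*1 - V = -4 - V)
z(17, (-4 + l(3, 1))*6)**2 = (-4 - (-4 + (-5*1 + 25*3))*6)**2 = (-4 - (-4 + (-5 + 75))*6)**2 = (-4 - (-4 + 70)*6)**2 = (-4 - 66*6)**2 = (-4 - 1*396)**2 = (-4 - 396)**2 = (-400)**2 = 160000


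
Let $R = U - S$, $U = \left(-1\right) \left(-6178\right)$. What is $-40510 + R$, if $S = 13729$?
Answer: $-48061$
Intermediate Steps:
$U = 6178$
$R = -7551$ ($R = 6178 - 13729 = -7551$)
$-40510 + R = -40510 - 7551 = -48061$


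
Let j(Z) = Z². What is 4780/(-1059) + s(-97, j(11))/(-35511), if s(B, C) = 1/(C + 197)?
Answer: -17992713833/3986251794 ≈ -4.5137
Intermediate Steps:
s(B, C) = 1/(197 + C)
4780/(-1059) + s(-97, j(11))/(-35511) = 4780/(-1059) + 1/((197 + 11²)*(-35511)) = 4780*(-1/1059) - 1/35511/(197 + 121) = -4780/1059 - 1/35511/318 = -4780/1059 + (1/318)*(-1/35511) = -4780/1059 - 1/11292498 = -17992713833/3986251794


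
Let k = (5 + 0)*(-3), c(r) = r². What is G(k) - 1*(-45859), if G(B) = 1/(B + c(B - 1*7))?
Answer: 21507872/469 ≈ 45859.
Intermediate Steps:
k = -15 (k = 5*(-3) = -15)
G(B) = 1/(B + (-7 + B)²) (G(B) = 1/(B + (B - 1*7)²) = 1/(B + (B - 7)²) = 1/(B + (-7 + B)²))
G(k) - 1*(-45859) = 1/(-15 + (-7 - 15)²) - 1*(-45859) = 1/(-15 + (-22)²) + 45859 = 1/(-15 + 484) + 45859 = 1/469 + 45859 = 21507872/469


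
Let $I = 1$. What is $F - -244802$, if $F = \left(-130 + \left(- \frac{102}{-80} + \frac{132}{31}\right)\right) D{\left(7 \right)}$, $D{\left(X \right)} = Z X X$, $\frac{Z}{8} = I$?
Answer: $\frac{30381699}{155} \approx 1.9601 \cdot 10^{5}$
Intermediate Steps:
$Z = 8$ ($Z = 8 \cdot 1 = 8$)
$D{\left(X \right)} = 8 X^{2}$ ($D{\left(X \right)} = 8 X X = 8 X^{2}$)
$F = - \frac{7562611}{155}$ ($F = \left(-130 + \left(- \frac{102}{-80} + \frac{132}{31}\right)\right) 8 \cdot 7^{2} = \left(-130 + \left(\left(-102\right) \left(- \frac{1}{80}\right) + 132 \cdot \frac{1}{31}\right)\right) 8 \cdot 49 = \left(-130 + \left(\frac{51}{40} + \frac{132}{31}\right)\right) 392 = \left(-130 + \frac{6861}{1240}\right) 392 = \left(- \frac{154339}{1240}\right) 392 = - \frac{7562611}{155} \approx -48791.0$)
$F - -244802 = - \frac{7562611}{155} - -244802 = - \frac{7562611}{155} + 244802 = \frac{30381699}{155}$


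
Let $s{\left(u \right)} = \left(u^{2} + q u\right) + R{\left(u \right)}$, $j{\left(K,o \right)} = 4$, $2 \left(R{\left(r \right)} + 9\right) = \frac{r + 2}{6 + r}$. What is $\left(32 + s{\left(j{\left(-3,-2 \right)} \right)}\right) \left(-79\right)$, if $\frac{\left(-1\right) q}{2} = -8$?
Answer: $- \frac{81607}{10} \approx -8160.7$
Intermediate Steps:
$R{\left(r \right)} = -9 + \frac{2 + r}{2 \left(6 + r\right)}$ ($R{\left(r \right)} = -9 + \frac{\left(r + 2\right) \frac{1}{6 + r}}{2} = -9 + \frac{\left(2 + r\right) \frac{1}{6 + r}}{2} = -9 + \frac{\frac{1}{6 + r} \left(2 + r\right)}{2} = -9 + \frac{2 + r}{2 \left(6 + r\right)}$)
$q = 16$ ($q = \left(-2\right) \left(-8\right) = 16$)
$s{\left(u \right)} = u^{2} + 16 u + \frac{-106 - 17 u}{2 \left(6 + u\right)}$ ($s{\left(u \right)} = \left(u^{2} + 16 u\right) + \frac{-106 - 17 u}{2 \left(6 + u\right)} = u^{2} + 16 u + \frac{-106 - 17 u}{2 \left(6 + u\right)}$)
$\left(32 + s{\left(j{\left(-3,-2 \right)} \right)}\right) \left(-79\right) = \left(32 + \frac{-53 - 34 + 4 \left(6 + 4\right) \left(16 + 4\right)}{6 + 4}\right) \left(-79\right) = \left(32 + \frac{-53 - 34 + 4 \cdot 10 \cdot 20}{10}\right) \left(-79\right) = \left(32 + \frac{-53 - 34 + 800}{10}\right) \left(-79\right) = \left(32 + \frac{1}{10} \cdot 713\right) \left(-79\right) = \left(32 + \frac{713}{10}\right) \left(-79\right) = \frac{1033}{10} \left(-79\right) = - \frac{81607}{10}$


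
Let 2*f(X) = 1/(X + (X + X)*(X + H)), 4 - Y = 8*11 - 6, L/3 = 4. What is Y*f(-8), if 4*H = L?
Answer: -13/24 ≈ -0.54167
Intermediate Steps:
L = 12 (L = 3*4 = 12)
H = 3 (H = (¼)*12 = 3)
Y = -78 (Y = 4 - (8*11 - 6) = 4 - (88 - 6) = 4 - 1*82 = 4 - 82 = -78)
f(X) = 1/(2*(X + 2*X*(3 + X))) (f(X) = 1/(2*(X + (X + X)*(X + 3))) = 1/(2*(X + (2*X)*(3 + X))) = 1/(2*(X + 2*X*(3 + X))))
Y*f(-8) = -39/((-8)*(7 + 2*(-8))) = -39*(-1)/(8*(7 - 16)) = -39*(-1)/(8*(-9)) = -39*(-1)*(-1)/(8*9) = -78*1/144 = -13/24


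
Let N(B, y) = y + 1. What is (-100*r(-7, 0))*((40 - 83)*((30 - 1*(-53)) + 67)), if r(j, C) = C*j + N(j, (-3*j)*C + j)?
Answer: -3870000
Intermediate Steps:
N(B, y) = 1 + y
r(j, C) = 1 + j - 2*C*j (r(j, C) = C*j + (1 + ((-3*j)*C + j)) = C*j + (1 + (-3*C*j + j)) = C*j + (1 + (j - 3*C*j)) = C*j + (1 + j - 3*C*j) = 1 + j - 2*C*j)
(-100*r(-7, 0))*((40 - 83)*((30 - 1*(-53)) + 67)) = (-100*(1 - 7 - 2*0*(-7)))*((40 - 83)*((30 - 1*(-53)) + 67)) = (-100*(1 - 7 + 0))*(-43*((30 + 53) + 67)) = (-100*(-6))*(-43*(83 + 67)) = 600*(-43*150) = 600*(-6450) = -3870000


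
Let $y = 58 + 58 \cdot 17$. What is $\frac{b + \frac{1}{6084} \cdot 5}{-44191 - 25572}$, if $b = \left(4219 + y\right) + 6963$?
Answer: $- \frac{74382989}{424438092} \approx -0.17525$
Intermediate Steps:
$y = 1044$ ($y = 58 + 986 = 1044$)
$b = 12226$ ($b = \left(4219 + 1044\right) + 6963 = 5263 + 6963 = 12226$)
$\frac{b + \frac{1}{6084} \cdot 5}{-44191 - 25572} = \frac{12226 + \frac{1}{6084} \cdot 5}{-44191 - 25572} = \frac{12226 + \frac{1}{6084} \cdot 5}{-69763} = \left(12226 + \frac{5}{6084}\right) \left(- \frac{1}{69763}\right) = \frac{74382989}{6084} \left(- \frac{1}{69763}\right) = - \frac{74382989}{424438092}$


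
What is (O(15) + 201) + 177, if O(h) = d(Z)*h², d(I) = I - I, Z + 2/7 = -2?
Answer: 378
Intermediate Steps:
Z = -16/7 (Z = -2/7 - 2 = -16/7 ≈ -2.2857)
d(I) = 0
O(h) = 0 (O(h) = 0*h² = 0)
(O(15) + 201) + 177 = (0 + 201) + 177 = 201 + 177 = 378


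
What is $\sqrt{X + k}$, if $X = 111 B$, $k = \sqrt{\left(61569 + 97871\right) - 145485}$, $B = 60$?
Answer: $\sqrt{6660 + \sqrt{13955}} \approx 82.329$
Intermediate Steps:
$k = \sqrt{13955}$ ($k = \sqrt{159440 - 145485} = \sqrt{13955} \approx 118.13$)
$X = 6660$ ($X = 111 \cdot 60 = 6660$)
$\sqrt{X + k} = \sqrt{6660 + \sqrt{13955}}$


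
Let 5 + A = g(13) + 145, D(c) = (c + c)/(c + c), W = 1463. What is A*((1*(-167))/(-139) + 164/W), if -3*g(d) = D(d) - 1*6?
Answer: 37841575/203357 ≈ 186.08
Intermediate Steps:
D(c) = 1 (D(c) = (2*c)/((2*c)) = (2*c)*(1/(2*c)) = 1)
g(d) = 5/3 (g(d) = -(1 - 1*6)/3 = -(1 - 6)/3 = -⅓*(-5) = 5/3)
A = 425/3 (A = -5 + (5/3 + 145) = -5 + 440/3 = 425/3 ≈ 141.67)
A*((1*(-167))/(-139) + 164/W) = 425*((1*(-167))/(-139) + 164/1463)/3 = 425*(-167*(-1/139) + 164*(1/1463))/3 = 425*(167/139 + 164/1463)/3 = (425/3)*(267117/203357) = 37841575/203357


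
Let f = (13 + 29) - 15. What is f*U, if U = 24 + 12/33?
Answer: 7236/11 ≈ 657.82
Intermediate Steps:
U = 268/11 (U = 24 + 12*(1/33) = 24 + 4/11 = 268/11 ≈ 24.364)
f = 27 (f = 42 - 15 = 27)
f*U = 27*(268/11) = 7236/11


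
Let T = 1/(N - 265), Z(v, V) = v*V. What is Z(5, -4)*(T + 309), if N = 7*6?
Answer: -1378120/223 ≈ -6179.9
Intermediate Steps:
N = 42
Z(v, V) = V*v
T = -1/223 (T = 1/(42 - 265) = 1/(-223) = -1/223 ≈ -0.0044843)
Z(5, -4)*(T + 309) = (-4*5)*(-1/223 + 309) = -20*68906/223 = -1378120/223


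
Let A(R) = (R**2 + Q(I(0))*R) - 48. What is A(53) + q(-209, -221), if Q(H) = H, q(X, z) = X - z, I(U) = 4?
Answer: 2985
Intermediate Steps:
A(R) = -48 + R**2 + 4*R (A(R) = (R**2 + 4*R) - 48 = -48 + R**2 + 4*R)
A(53) + q(-209, -221) = (-48 + 53**2 + 4*53) + (-209 - 1*(-221)) = (-48 + 2809 + 212) + (-209 + 221) = 2973 + 12 = 2985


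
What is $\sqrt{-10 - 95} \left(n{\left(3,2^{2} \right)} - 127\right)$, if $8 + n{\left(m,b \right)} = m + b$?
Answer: $- 128 i \sqrt{105} \approx - 1311.6 i$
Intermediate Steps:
$n{\left(m,b \right)} = -8 + b + m$ ($n{\left(m,b \right)} = -8 + \left(m + b\right) = -8 + \left(b + m\right) = -8 + b + m$)
$\sqrt{-10 - 95} \left(n{\left(3,2^{2} \right)} - 127\right) = \sqrt{-10 - 95} \left(\left(-8 + 2^{2} + 3\right) - 127\right) = \sqrt{-105} \left(\left(-8 + 4 + 3\right) - 127\right) = i \sqrt{105} \left(-1 - 127\right) = i \sqrt{105} \left(-128\right) = - 128 i \sqrt{105}$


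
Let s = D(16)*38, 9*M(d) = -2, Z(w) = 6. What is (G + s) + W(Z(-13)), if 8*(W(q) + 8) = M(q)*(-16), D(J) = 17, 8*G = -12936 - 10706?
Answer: -83405/36 ≈ -2316.8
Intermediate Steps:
G = -11821/4 (G = (-12936 - 10706)/8 = (⅛)*(-23642) = -11821/4 ≈ -2955.3)
M(d) = -2/9 (M(d) = (⅑)*(-2) = -2/9)
W(q) = -68/9 (W(q) = -8 + (-2/9*(-16))/8 = -8 + (⅛)*(32/9) = -8 + 4/9 = -68/9)
s = 646 (s = 17*38 = 646)
(G + s) + W(Z(-13)) = (-11821/4 + 646) - 68/9 = -9237/4 - 68/9 = -83405/36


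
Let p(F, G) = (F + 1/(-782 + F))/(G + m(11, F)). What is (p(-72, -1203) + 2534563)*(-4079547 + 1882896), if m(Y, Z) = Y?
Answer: -5667588228244954923/1017968 ≈ -5.5676e+12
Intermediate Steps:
p(F, G) = (F + 1/(-782 + F))/(11 + G) (p(F, G) = (F + 1/(-782 + F))/(G + 11) = (F + 1/(-782 + F))/(11 + G))
(p(-72, -1203) + 2534563)*(-4079547 + 1882896) = ((1 + (-72)**2 - 782*(-72))/(-8602 - 782*(-1203) + 11*(-72) - 72*(-1203)) + 2534563)*(-4079547 + 1882896) = ((1 + 5184 + 56304)/(-8602 + 940746 - 792 + 86616) + 2534563)*(-2196651) = (61489/1017968 + 2534563)*(-2196651) = (2580104089473/1017968)*(-2196651) = -5667588228244954923/1017968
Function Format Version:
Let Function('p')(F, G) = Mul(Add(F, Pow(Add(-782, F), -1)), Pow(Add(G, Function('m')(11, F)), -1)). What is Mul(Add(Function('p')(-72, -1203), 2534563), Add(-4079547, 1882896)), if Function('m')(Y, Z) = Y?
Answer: Rational(-5667588228244954923, 1017968) ≈ -5.5676e+12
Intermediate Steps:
Function('p')(F, G) = Mul(Pow(Add(11, G), -1), Add(F, Pow(Add(-782, F), -1))) (Function('p')(F, G) = Mul(Add(F, Pow(Add(-782, F), -1)), Pow(Add(G, 11), -1)) = Mul(Add(F, Pow(Add(-782, F), -1)), Pow(Add(11, G), -1)) = Mul(Pow(Add(11, G), -1), Add(F, Pow(Add(-782, F), -1))))
Mul(Add(Function('p')(-72, -1203), 2534563), Add(-4079547, 1882896)) = Mul(Add(Mul(Pow(Add(-8602, Mul(-782, -1203), Mul(11, -72), Mul(-72, -1203)), -1), Add(1, Pow(-72, 2), Mul(-782, -72))), 2534563), Add(-4079547, 1882896)) = Mul(Add(Mul(Pow(Add(-8602, 940746, -792, 86616), -1), Add(1, 5184, 56304)), 2534563), -2196651) = Mul(Add(Mul(Pow(1017968, -1), 61489), 2534563), -2196651) = Mul(Add(Mul(Rational(1, 1017968), 61489), 2534563), -2196651) = Mul(Add(Rational(61489, 1017968), 2534563), -2196651) = Mul(Rational(2580104089473, 1017968), -2196651) = Rational(-5667588228244954923, 1017968)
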